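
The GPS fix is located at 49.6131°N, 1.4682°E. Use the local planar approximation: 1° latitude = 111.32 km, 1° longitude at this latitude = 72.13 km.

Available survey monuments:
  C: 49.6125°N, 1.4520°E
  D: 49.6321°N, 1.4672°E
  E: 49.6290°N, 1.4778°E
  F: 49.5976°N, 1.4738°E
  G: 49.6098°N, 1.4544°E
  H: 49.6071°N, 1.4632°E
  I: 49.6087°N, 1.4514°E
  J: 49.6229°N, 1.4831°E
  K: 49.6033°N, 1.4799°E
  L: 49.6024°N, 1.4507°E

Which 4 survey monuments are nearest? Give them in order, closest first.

H, G, C, I

Distances from 49.6131°N, 1.4682°E:
C: 1.1704 km
D: 2.1163 km
E: 1.9006 km
F: 1.7721 km
G: 1.0610 km
H: 0.7591 km
I: 1.3070 km
J: 1.5314 km
K: 1.3793 km
L: 1.7355 km
Sorted: H (0.7591 km) < G (1.0610 km) < C (1.1704 km) < I (1.3070 km) < K (1.3793 km) < J (1.5314 km) < …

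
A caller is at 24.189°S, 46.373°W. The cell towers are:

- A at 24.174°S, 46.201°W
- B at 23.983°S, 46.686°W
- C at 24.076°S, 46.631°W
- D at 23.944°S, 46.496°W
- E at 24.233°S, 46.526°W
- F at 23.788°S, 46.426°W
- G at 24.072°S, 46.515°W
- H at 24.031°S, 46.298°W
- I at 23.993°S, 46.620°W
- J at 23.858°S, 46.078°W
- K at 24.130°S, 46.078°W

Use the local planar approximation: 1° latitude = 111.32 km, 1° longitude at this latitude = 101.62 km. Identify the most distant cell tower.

Distances from 24.189°S, 46.373°W:
A: √((0.015·111.32)² + (0.172·101.62)²) = √(2.78823 + 305.50286) = 17.558 km
B: √((0.206·111.32)² + (-0.313·101.62)²) = √(525.87295 + 1011.68907) = 39.212 km
C: √((0.113·111.32)² + (-0.258·101.62)²) = √(158.23527 + 687.38143) = 29.079 km
D: √((0.245·111.32)² + (-0.123·101.62)²) = √(743.83835 + 156.23150) = 30.001 km
E: √((-0.044·111.32)² + (-0.153·101.62)²) = √(23.99119 + 241.73595) = 16.301 km
F: √((0.401·111.32)² + (-0.053·101.62)²) = √(1992.66889 + 29.00749) = 44.963 km
G: √((0.117·111.32)² + (-0.142·101.62)²) = √(169.63604 + 208.22605) = 19.439 km
H: √((0.158·111.32)² + (0.075·101.62)²) = √(309.35744 + 58.08726) = 19.169 km
I: √((0.196·111.32)² + (-0.247·101.62)²) = √(476.05654 + 630.01703) = 33.258 km
J: √((0.331·111.32)² + (0.295·101.62)²) = √(1357.69551 + 898.67449) = 47.501 km
K: √((0.059·111.32)² + (0.295·101.62)²) = √(43.13705 + 898.67449) = 30.689 km
Maximum: J at 47.501 km.

J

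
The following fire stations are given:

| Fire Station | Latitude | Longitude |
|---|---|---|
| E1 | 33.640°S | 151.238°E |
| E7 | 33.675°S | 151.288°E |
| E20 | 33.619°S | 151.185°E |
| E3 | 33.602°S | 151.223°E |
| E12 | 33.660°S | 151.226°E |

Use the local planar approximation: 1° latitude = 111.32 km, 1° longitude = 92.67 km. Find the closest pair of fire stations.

E1 and E12

Pairwise distances:
E1–E7: 6.054 km
E1–E20: 5.439 km
E1–E3: 4.453 km
E1–E12: 2.489 km
E7–E20: 11.400 km
E7–E3: 10.115 km
E7–E12: 5.983 km
E20–E3: 3.998 km
E20–E12: 5.939 km
E3–E12: 6.463 km
Closest pair: E1–E12 at 2.489 km.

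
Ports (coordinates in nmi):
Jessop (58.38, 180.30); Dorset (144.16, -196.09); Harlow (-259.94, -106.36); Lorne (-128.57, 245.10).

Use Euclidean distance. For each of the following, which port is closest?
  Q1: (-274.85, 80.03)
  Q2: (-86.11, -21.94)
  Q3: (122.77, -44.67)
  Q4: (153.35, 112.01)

Q1→Harlow; Q2→Harlow; Q3→Dorset; Q4→Jessop

Q1 at (-274.85, 80.03):
  Jessop: 347.99 nmi
  Dorset: 501.81 nmi
  Harlow: 186.99 nmi
  Lorne: 220.56 nmi
  → nearest: Harlow (186.99 nmi)
Q2 at (-86.11, -21.94):
  Jessop: 248.55 nmi
  Dorset: 288.71 nmi
  Harlow: 193.24 nmi
  Lorne: 270.39 nmi
  → nearest: Harlow (193.24 nmi)
Q3 at (122.77, -44.67):
  Jessop: 234.00 nmi
  Dorset: 152.92 nmi
  Harlow: 387.65 nmi
  Lorne: 383.59 nmi
  → nearest: Dorset (152.92 nmi)
Q4 at (153.35, 112.01):
  Jessop: 116.97 nmi
  Dorset: 308.24 nmi
  Harlow: 467.43 nmi
  Lorne: 311.76 nmi
  → nearest: Jessop (116.97 nmi)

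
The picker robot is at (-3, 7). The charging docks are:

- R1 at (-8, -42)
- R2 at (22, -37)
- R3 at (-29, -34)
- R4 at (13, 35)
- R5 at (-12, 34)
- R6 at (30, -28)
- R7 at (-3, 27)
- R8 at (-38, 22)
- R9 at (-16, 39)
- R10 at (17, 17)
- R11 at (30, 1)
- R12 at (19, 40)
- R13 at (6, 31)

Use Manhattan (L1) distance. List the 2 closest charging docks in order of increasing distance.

R7, R10

Distances from (-3, 7):
R1: 54
R2: 69
R3: 67
R4: 44
R5: 36
R6: 68
R7: 20
R8: 50
R9: 45
R10: 30
R11: 39
R12: 55
R13: 33
Sorted: R7 (20) < R10 (30) < R13 (33) < R5 (36) < …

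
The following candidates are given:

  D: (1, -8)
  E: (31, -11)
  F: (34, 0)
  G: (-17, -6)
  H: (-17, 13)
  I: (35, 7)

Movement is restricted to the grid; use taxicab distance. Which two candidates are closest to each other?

F and I

Pairwise distances:
D–E: |30| + |-3| = 30 + 3 = 33
D–F: |33| + |8| = 33 + 8 = 41
D–G: |-18| + |2| = 18 + 2 = 20
D–H: |-18| + |21| = 18 + 21 = 39
D–I: |34| + |15| = 34 + 15 = 49
E–F: |3| + |11| = 3 + 11 = 14
E–G: |-48| + |5| = 48 + 5 = 53
E–H: |-48| + |24| = 48 + 24 = 72
E–I: |4| + |18| = 4 + 18 = 22
F–G: |-51| + |-6| = 51 + 6 = 57
F–H: |-51| + |13| = 51 + 13 = 64
F–I: |1| + |7| = 1 + 7 = 8
G–H: |0| + |19| = 0 + 19 = 19
G–I: |52| + |13| = 52 + 13 = 65
H–I: |52| + |-6| = 52 + 6 = 58
Closest pair: F–I at 8.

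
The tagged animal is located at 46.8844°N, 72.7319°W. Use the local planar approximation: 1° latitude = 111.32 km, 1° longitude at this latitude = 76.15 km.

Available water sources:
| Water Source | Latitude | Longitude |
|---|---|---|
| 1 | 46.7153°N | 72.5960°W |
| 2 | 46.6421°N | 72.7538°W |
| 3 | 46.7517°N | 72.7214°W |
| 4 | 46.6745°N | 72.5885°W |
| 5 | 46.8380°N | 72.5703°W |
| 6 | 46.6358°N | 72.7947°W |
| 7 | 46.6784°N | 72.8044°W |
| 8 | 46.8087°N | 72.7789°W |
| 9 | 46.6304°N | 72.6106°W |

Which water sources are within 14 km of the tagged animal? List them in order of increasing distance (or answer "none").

Distances from 46.8844°N, 72.7319°W:
1: 21.4813 km
2: 27.0243 km
3: 14.7938 km
4: 25.7918 km
5: 13.3459 km
6: 28.0843 km
7: 23.5871 km
8: 9.1555 km
9: 29.7458 km
Threshold 14 km: 8 (9.1555 km), 5 (13.3459 km) are within range.

8, 5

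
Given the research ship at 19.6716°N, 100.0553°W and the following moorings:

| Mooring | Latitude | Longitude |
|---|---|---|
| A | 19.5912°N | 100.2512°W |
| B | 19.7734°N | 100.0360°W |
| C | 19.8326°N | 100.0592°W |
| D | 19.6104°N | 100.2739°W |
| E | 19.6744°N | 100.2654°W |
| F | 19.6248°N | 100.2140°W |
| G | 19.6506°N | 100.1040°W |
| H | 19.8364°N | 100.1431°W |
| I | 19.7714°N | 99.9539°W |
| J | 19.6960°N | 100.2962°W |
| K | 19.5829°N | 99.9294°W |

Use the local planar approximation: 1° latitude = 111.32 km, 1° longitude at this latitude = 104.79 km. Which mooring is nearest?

G

Distances from 19.6716°N, 100.0553°W:
A: 22.3946 km
B: 11.5114 km
C: 17.9272 km
D: 23.8987 km
E: 22.0186 km
F: 17.4271 km
G: 5.6132 km
H: 20.5234 km
I: 15.3731 km
J: 25.3896 km
K: 16.4789 km
Minimum: G at 5.6132 km.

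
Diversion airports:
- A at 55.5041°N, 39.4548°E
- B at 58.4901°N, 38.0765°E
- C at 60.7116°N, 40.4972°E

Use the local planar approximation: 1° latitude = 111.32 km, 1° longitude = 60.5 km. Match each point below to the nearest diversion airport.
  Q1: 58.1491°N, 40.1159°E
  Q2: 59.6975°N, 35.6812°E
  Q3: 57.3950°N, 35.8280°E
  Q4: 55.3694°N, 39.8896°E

Q1→B; Q2→B; Q3→B; Q4→A

Q1 at 58.1491°N, 40.1159°E:
  A: 297.1455 km
  B: 129.0911 km
  C: 286.1888 km
  → nearest: B (129.0911 km)
Q2 at 59.6975°N, 35.6812°E:
  A: 519.6471 km
  B: 197.6512 km
  C: 312.4730 km
  → nearest: B (197.6512 km)
Q3 at 57.3950°N, 35.8280°E:
  A: 304.0623 km
  B: 182.6650 km
  C: 464.8766 km
  → nearest: B (182.6650 km)
Q4 at 55.3694°N, 39.8896°E:
  A: 30.2790 km
  B: 364.3030 km
  C: 595.8287 km
  → nearest: A (30.2790 km)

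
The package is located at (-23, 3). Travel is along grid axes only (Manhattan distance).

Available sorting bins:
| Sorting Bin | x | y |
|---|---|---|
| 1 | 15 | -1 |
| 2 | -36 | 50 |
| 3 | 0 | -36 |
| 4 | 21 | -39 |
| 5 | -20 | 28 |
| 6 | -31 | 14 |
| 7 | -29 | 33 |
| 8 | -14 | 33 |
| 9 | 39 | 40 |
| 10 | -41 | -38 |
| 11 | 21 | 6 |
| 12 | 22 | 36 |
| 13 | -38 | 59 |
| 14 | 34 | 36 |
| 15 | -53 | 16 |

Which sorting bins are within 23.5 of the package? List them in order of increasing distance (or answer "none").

Distances from (-23, 3):
1: |38| + |-4| = 38 + 4 = 42
2: |-13| + |47| = 13 + 47 = 60
3: |23| + |-39| = 23 + 39 = 62
4: |44| + |-42| = 44 + 42 = 86
5: |3| + |25| = 3 + 25 = 28
6: |-8| + |11| = 8 + 11 = 19
7: |-6| + |30| = 6 + 30 = 36
8: |9| + |30| = 9 + 30 = 39
9: |62| + |37| = 62 + 37 = 99
10: |-18| + |-41| = 18 + 41 = 59
11: |44| + |3| = 44 + 3 = 47
12: |45| + |33| = 45 + 33 = 78
13: |-15| + |56| = 15 + 56 = 71
14: |57| + |33| = 57 + 33 = 90
15: |-30| + |13| = 30 + 13 = 43
Threshold 23.5: 6 (19) is within range.

6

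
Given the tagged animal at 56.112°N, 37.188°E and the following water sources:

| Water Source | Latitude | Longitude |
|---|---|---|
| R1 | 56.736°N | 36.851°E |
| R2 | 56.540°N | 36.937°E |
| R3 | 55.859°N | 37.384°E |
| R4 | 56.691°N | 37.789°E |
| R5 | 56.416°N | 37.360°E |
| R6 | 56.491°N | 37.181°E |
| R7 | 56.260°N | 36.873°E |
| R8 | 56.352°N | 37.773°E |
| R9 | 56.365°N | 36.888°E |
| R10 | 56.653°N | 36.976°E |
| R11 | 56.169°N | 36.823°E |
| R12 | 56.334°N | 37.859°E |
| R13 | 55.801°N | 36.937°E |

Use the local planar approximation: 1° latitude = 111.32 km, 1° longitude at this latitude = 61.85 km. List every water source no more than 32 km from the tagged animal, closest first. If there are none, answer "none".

R11, R7, R3

Distances from 56.112°N, 37.188°E:
R1: 72.523 km
R2: 50.110 km
R3: 30.662 km
R4: 74.405 km
R5: 35.474 km
R6: 42.193 km
R7: 25.515 km
R8: 44.977 km
R9: 33.727 km
R10: 61.635 km
R11: 23.450 km
R12: 48.302 km
R13: 37.942 km
Threshold 32 km: R11 (23.450 km), R7 (25.515 km), R3 (30.662 km) are within range.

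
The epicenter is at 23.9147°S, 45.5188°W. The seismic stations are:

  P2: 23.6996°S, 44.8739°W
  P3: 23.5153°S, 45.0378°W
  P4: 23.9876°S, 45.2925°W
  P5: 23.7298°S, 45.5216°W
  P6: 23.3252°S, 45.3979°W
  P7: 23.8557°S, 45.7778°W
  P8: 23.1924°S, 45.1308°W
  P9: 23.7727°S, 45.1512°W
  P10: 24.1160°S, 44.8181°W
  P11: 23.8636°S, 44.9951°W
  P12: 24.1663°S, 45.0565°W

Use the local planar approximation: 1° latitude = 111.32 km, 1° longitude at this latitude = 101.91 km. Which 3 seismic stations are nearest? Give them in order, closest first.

Distances from 23.9147°S, 45.5188°W:
P2: √((0.2151·111.32)² + (0.6449·101.91)²) = √(573.359768 + 4319.349606) = 69.9479 km
P3: √((0.3994·111.32)² + (0.4810·101.91)²) = √(1976.799017 + 2402.833930) = 66.1788 km
P4: √((-0.0729·111.32)² + (0.2263·101.91)²) = √(65.856925 + 531.866591) = 24.4484 km
P5: √((0.1849·111.32)² + (-0.0028·101.91)²) = √(423.662688 + 0.081423) = 20.5850 km
P6: √((0.5895·111.32)² + (0.1209·101.91)²) = √(4306.396503 + 151.805045) = 66.7698 km
P7: √((0.0590·111.32)² + (-0.2590·101.91)²) = √(43.137048 + 696.679660) = 27.1996 km
P8: √((0.7223·111.32)² + (0.3880·101.91)²) = √(6465.194950 + 1563.497008) = 89.6030 km
P9: √((0.1420·111.32)² + (0.3676·101.91)²) = √(249.875159 + 1403.410135) = 40.6606 km
P10: √((-0.2013·111.32)² + (0.7007·101.91)²) = √(502.150553 + 5099.150593) = 74.8418 km
P11: √((0.0511·111.32)² + (0.5237·101.91)²) = √(32.358486 + 2848.385400) = 53.6726 km
P12: √((-0.2516·111.32)² + (0.4623·101.91)²) = √(784.454338 + 2219.634109) = 54.8096 km
Sorted: P5 (20.5850 km) < P4 (24.4484 km) < P7 (27.1996 km) < P9 (40.6606 km) < P11 (53.6726 km) < …

P5, P4, P7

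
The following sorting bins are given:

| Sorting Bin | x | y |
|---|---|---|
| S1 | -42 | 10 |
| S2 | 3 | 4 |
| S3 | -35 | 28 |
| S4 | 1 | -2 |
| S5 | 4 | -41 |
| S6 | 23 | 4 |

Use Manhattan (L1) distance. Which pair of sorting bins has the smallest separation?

Pairwise distances:
S2–S4: 8
S2–S6: 20
S1–S3: 25
S4–S6: 28
S4–S5: 42
S2–S5: 46
S1–S2: 51
S1–S4: 55
S2–S3: 62
S5–S6: 64
S3–S4: 66
S1–S6: 71
S3–S6: 82
S1–S5: 97
S3–S5: 108
Closest pair: S2–S4 at 8.

S2 and S4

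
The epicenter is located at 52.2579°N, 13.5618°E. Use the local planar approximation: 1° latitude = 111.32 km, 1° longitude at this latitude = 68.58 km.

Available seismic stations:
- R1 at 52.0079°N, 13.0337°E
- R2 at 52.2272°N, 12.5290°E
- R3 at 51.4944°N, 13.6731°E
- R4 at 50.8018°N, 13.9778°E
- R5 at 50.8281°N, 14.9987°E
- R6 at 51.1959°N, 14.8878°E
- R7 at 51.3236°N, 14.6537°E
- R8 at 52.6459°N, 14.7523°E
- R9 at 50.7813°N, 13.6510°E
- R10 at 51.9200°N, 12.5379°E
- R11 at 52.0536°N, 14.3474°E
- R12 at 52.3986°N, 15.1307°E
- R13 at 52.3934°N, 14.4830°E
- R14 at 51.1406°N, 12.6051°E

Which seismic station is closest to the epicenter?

R1

Distances from 52.2579°N, 13.5618°E:
R1: 45.6748 km
R2: 70.9118 km
R3: 85.3349 km
R4: 164.5846 km
R5: 187.2011 km
R6: 149.1508 km
R7: 128.1589 km
R8: 92.3655 km
R9: 164.4889 km
R10: 79.6593 km
R11: 58.4799 km
R12: 108.7292 km
R13: 64.9516 km
R14: 140.6221 km
Minimum: R1 at 45.6748 km.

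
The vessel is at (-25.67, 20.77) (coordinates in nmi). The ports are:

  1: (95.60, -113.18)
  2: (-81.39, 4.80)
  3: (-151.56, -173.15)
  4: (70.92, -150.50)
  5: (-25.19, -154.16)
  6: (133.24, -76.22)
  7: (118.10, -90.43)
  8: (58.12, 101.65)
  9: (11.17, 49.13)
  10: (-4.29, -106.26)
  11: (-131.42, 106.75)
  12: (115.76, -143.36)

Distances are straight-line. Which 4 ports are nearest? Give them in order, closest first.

Distances from (-25.67, 20.77):
1: √((121.27)² + (-133.95)²) = √(14706.4129 + 17942.6025) = 180.69 nmi
2: √((-55.72)² + (-15.97)²) = √(3104.7184 + 255.0409) = 57.96 nmi
3: √((-125.89)² + (-193.92)²) = √(15848.2921 + 37604.9664) = 231.20 nmi
4: √((96.59)² + (-171.27)²) = √(9329.6281 + 29333.4129) = 196.63 nmi
5: √((0.48)² + (-174.93)²) = √(0.2304 + 30600.5049) = 174.93 nmi
6: √((158.91)² + (-96.99)²) = √(25252.3881 + 9407.0601) = 186.17 nmi
7: √((143.77)² + (-111.20)²) = √(20669.8129 + 12365.4400) = 181.76 nmi
8: √((83.79)² + (80.88)²) = √(7020.7641 + 6541.5744) = 116.46 nmi
9: √((36.84)² + (28.36)²) = √(1357.1856 + 804.2896) = 46.49 nmi
10: √((21.38)² + (-127.03)²) = √(457.1044 + 16136.6209) = 128.82 nmi
11: √((-105.75)² + (85.98)²) = √(11183.0625 + 7392.5604) = 136.29 nmi
12: √((141.43)² + (-164.13)²) = √(20002.4449 + 26938.6569) = 216.66 nmi
Sorted: 9 (46.49 nmi) < 2 (57.96 nmi) < 8 (116.46 nmi) < 10 (128.82 nmi) < 11 (136.29 nmi) < 5 (174.93 nmi) < …

9, 2, 8, 10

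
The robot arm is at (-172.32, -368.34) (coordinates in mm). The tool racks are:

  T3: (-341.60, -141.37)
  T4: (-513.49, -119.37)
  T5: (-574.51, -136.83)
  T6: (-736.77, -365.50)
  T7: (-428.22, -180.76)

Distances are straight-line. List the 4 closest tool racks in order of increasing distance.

Distances from (-172.32, -368.34):
T3: √((-169.28)² + (226.97)²) = √(28655.7184 + 51515.3809) = 283.15 mm
T4: √((-341.17)² + (248.97)²) = √(116396.9689 + 61986.0609) = 422.35 mm
T5: √((-402.19)² + (231.51)²) = √(161756.7961 + 53596.8801) = 464.06 mm
T6: √((-564.45)² + (2.84)²) = √(318603.8025 + 8.0656) = 564.46 mm
T7: √((-255.90)² + (187.58)²) = √(65484.8100 + 35186.2564) = 317.29 mm
Sorted: T3 (283.15 mm) < T7 (317.29 mm) < T4 (422.35 mm) < T5 (464.06 mm) < T6 (564.46 mm)

T3, T7, T4, T5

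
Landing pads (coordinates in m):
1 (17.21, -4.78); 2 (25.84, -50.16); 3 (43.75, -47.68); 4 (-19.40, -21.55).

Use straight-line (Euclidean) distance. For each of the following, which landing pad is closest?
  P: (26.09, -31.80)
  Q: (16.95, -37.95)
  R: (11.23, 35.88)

P at (26.09, -31.80):
  1: √((-8.88)² + (27.02)²) = √(78.8544 + 730.0804) = 28.44 m
  2: √((-0.25)² + (-18.36)²) = √(0.0625 + 337.0896) = 18.36 m
  3: √((17.66)² + (-15.88)²) = √(311.8756 + 252.1744) = 23.75 m
  4: √((-45.49)² + (10.25)²) = √(2069.3401 + 105.0625) = 46.63 m
  → nearest: 2 (18.36 m)
Q at (16.95, -37.95):
  1: √((0.26)² + (33.17)²) = √(0.0676 + 1100.2489) = 33.17 m
  2: √((8.89)² + (-12.21)²) = √(79.0321 + 149.0841) = 15.10 m
  3: √((26.80)² + (-9.73)²) = √(718.2400 + 94.6729) = 28.51 m
  4: √((-36.35)² + (16.40)²) = √(1321.3225 + 268.9600) = 39.88 m
  → nearest: 2 (15.10 m)
R at (11.23, 35.88):
  1: √((5.98)² + (-40.66)²) = √(35.7604 + 1653.2356) = 41.10 m
  2: √((14.61)² + (-86.04)²) = √(213.4521 + 7402.8816) = 87.27 m
  3: √((32.52)² + (-83.56)²) = √(1057.5504 + 6982.2736) = 89.67 m
  4: √((-30.63)² + (-57.43)²) = √(938.1969 + 3298.2049) = 65.09 m
  → nearest: 1 (41.10 m)

P→2; Q→2; R→1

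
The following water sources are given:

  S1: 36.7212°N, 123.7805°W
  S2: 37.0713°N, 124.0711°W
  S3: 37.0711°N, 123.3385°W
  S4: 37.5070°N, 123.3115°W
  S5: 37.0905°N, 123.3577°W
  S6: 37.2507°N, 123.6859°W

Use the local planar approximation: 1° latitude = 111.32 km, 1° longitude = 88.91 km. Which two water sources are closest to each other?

S3 and S5

Pairwise distances:
S3–S5: 2.7528 km
S5–S6: 34.1982 km
S3–S6: 36.7933 km
S2–S6: 39.6455 km
S4–S6: 43.8420 km
S4–S5: 46.5464 km
S1–S2: 46.7597 km
S3–S4: 48.5837 km
S1–S3: 55.3310 km
S1–S5: 55.7061 km
S1–S6: 59.5410 km
S2–S5: 63.4644 km
S2–S3: 65.1355 km
S2–S4: 83.1479 km
S1–S4: 96.9057 km
Closest pair: S3–S5 at 2.7528 km.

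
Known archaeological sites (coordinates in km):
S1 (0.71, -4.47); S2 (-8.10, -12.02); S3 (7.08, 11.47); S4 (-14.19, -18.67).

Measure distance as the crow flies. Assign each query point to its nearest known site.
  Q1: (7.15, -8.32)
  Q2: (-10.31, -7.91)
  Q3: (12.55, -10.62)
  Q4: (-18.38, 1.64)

Q1→S1; Q2→S2; Q3→S1; Q4→S2

Q1 at (7.15, -8.32):
  S1: 7.50 km
  S2: 15.69 km
  S3: 19.79 km
  S4: 23.72 km
  → nearest: S1 (7.50 km)
Q2 at (-10.31, -7.91):
  S1: 11.54 km
  S2: 4.67 km
  S3: 26.04 km
  S4: 11.44 km
  → nearest: S2 (4.67 km)
Q3 at (12.55, -10.62):
  S1: 13.34 km
  S2: 20.70 km
  S3: 22.76 km
  S4: 27.93 km
  → nearest: S1 (13.34 km)
Q4 at (-18.38, 1.64):
  S1: 20.04 km
  S2: 17.10 km
  S3: 27.29 km
  S4: 20.74 km
  → nearest: S2 (17.10 km)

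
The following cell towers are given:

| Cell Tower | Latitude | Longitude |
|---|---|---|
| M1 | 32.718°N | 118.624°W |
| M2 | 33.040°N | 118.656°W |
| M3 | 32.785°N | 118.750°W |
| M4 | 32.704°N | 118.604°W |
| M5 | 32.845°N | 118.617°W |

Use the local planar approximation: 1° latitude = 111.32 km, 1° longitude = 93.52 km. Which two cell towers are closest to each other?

M1 and M4

Pairwise distances:
M1–M2: 35.970 km
M1–M3: 13.946 km
M1–M4: 2.435 km
M1–M5: 14.153 km
M2–M3: 29.717 km
M2–M4: 37.718 km
M2–M5: 22.012 km
M3–M4: 16.363 km
M3–M5: 14.118 km
M4–M5: 15.743 km
Closest pair: M1–M4 at 2.435 km.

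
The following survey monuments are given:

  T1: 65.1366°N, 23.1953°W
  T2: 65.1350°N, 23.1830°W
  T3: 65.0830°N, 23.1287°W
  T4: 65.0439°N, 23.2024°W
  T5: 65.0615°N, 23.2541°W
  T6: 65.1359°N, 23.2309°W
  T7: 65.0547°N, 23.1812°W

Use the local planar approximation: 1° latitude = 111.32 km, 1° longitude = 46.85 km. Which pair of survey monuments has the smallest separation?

T1 and T2

Pairwise distances:
T1–T2: √((-0.0016·111.32)² + (0.0123·46.85)²) = √(0.031724 + 0.332070) = 0.6032 km
T4–T7: √((0.0108·111.32)² + (0.0212·46.85)²) = √(1.445419 + 0.986486) = 1.5595 km
T1–T6: √((-0.0007·111.32)² + (-0.0356·46.85)²) = √(0.006072 + 2.781757) = 1.6697 km
T2–T6: √((0.0009·111.32)² + (-0.0479·46.85)²) = √(0.010038 + 5.036052) = 2.2464 km
T4–T5: √((0.0176·111.32)² + (-0.0517·46.85)²) = √(3.838590 + 5.866786) = 3.1153 km
T5–T7: √((-0.0068·111.32)² + (0.0729·46.85)²) = √(0.573013 + 11.664718) = 3.4982 km
T3–T7: √((-0.0283·111.32)² + (-0.0525·46.85)²) = √(9.924743 + 6.049755) = 3.9968 km
T3–T4: √((-0.0391·111.32)² + (-0.0737·46.85)²) = √(18.945231 + 11.922139) = 5.5558 km
T2–T3: √((-0.0520·111.32)² + (0.0543·46.85)²) = √(33.508353 + 6.471707) = 6.3230 km
T3–T5: √((-0.0215·111.32)² + (-0.1254·46.85)²) = √(5.728268 + 34.515508) = 6.3438 km
T1–T3: √((-0.0536·111.32)² + (0.0666·46.85)²) = √(35.602129 + 9.735710) = 6.7333 km
T3–T6: √((0.0529·111.32)² + (-0.1022·46.85)²) = √(34.678295 + 22.925614) = 7.5897 km
T5–T6: √((0.0744·111.32)² + (0.0232·46.85)²) = √(68.594969 + 1.181395) = 8.3532 km
T1–T5: √((-0.0751·111.32)² + (-0.0588·46.85)²) = √(69.891807 + 7.588813) = 8.8023 km
T2–T5: √((-0.0735·111.32)² + (-0.0711·46.85)²) = √(66.945451 + 11.095794) = 8.8341 km
T2–T7: √((-0.0803·111.32)² + (0.0018·46.85)²) = √(79.905649 + 0.007112) = 8.9394 km
T1–T7: √((-0.0819·111.32)² + (0.0141·46.85)²) = √(83.121658 + 0.436373) = 9.1410 km
T6–T7: √((-0.0812·111.32)² + (0.0497·46.85)²) = √(81.706847 + 5.421656) = 9.3343 km
T2–T4: √((-0.0911·111.32)² + (-0.0194·46.85)²) = √(102.844992 + 0.826081) = 10.1819 km
T1–T4: √((-0.0927·111.32)² + (-0.0071·46.85)²) = √(106.489273 + 0.110646) = 10.3247 km
T4–T6: √((0.0920·111.32)² + (-0.0285·46.85)²) = √(104.887093 + 1.782826) = 10.3281 km
Closest pair: T1–T2 at 0.6032 km.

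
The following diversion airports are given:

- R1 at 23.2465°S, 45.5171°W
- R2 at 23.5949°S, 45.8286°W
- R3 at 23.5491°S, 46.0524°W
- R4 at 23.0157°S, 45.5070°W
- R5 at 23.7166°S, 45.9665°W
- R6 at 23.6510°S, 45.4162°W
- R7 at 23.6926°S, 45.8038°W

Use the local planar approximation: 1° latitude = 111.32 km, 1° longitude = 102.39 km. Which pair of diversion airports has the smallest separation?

Pairwise distances:
R2–R7: √((-0.0977·111.32)² + (0.0248·102.39)²) = √(118.286593 + 6.447902) = 11.1685 km
R5–R7: √((0.0240·111.32)² + (0.1627·102.39)²) = √(7.137874 + 277.517383) = 16.8717 km
R2–R5: √((-0.1217·111.32)² + (-0.1379·102.39)²) = √(183.538658 + 199.362568) = 19.5679 km
R3–R5: √((-0.1675·111.32)² + (0.0859·102.39)²) = √(347.677045 + 77.357320) = 20.6164 km
R2–R3: √((0.0458·111.32)² + (-0.2238·102.39)²) = √(25.994254 + 525.091817) = 23.4752 km
R1–R4: √((0.2308·111.32)² + (0.0101·102.39)²) = √(660.112572 + 1.069443) = 25.7135 km
R3–R7: √((-0.1435·111.32)² + (0.2486·102.39)²) = √(255.182094 + 647.913956) = 30.0516 km
R6–R7: √((-0.0416·111.32)² + (-0.3876·102.39)²) = √(21.445346 + 1575.007488) = 39.9556 km
R2–R6: √((-0.0561·111.32)² + (0.4124·102.39)²) = √(39.000674 + 1783.004336) = 42.6850 km
R1–R6: √((-0.4045·111.32)² + (0.1009·102.39)²) = √(2027.605438 + 106.732681) = 46.1989 km
R1–R2: √((-0.3484·111.32)² + (-0.3115·102.39)²) = √(1504.189968 + 1017.258173) = 50.2140 km
R5–R6: √((0.0656·111.32)² + (0.5503·102.39)²) = √(53.327850 + 3174.783479) = 56.8165 km
R1–R7: √((-0.4461·111.32)² + (-0.2867·102.39)²) = √(2466.100901 + 861.728530) = 57.6873 km
R1–R3: √((-0.3026·111.32)² + (-0.5353·102.39)²) = √(1134.708329 + 3004.066711) = 64.3333 km
R3–R6: √((-0.1019·111.32)² + (0.6362·102.39)²) = √(128.675174 + 4243.287085) = 66.1208 km
R1–R5: √((-0.4701·111.32)² + (-0.4494·102.39)²) = √(2738.589241 + 2117.294270) = 69.6842 km
R4–R6: √((-0.6353·111.32)² + (0.0908·102.39)²) = √(5001.544141 + 86.434432) = 71.3301 km
R2–R4: √((0.5792·111.32)² + (0.3216·102.39)²) = √(4157.224726 + 1084.294279) = 72.3983 km
R4–R7: √((-0.6769·111.32)² + (-0.2968·102.39)²) = √(5678.000462 + 923.512715) = 81.2497 km
R3–R4: √((0.5334·111.32)² + (0.5454·102.39)²) = √(3525.757335 + 3118.497162) = 81.5123 km
R4–R5: √((-0.7009·111.32)² + (-0.4595·102.39)²) = √(6087.773913 + 2213.533594) = 91.1115 km
Closest pair: R2–R7 at 11.1685 km.

R2 and R7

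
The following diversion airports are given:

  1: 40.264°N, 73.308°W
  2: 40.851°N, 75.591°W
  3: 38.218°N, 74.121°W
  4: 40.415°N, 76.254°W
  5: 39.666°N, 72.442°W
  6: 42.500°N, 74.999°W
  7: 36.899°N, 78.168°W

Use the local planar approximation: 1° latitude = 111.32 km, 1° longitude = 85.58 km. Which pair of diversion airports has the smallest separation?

Pairwise distances:
2–4: 74.666 km
1–5: 99.620 km
2–6: 190.430 km
1–2: 206.017 km
3–5: 215.938 km
1–3: 238.151 km
1–4: 252.678 km
4–6: 255.748 km
1–6: 287.923 km
2–5: 300.045 km
3–4: 305.182 km
2–3: 318.963 km
4–5: 336.717 km
3–7: 376.181 km
5–6: 383.945 km
4–7: 424.294 km
3–6: 482.558 km
2–7: 492.120 km
1–7: 559.739 km
5–7: 578.799 km
6–7: 679.932 km
Closest pair: 2–4 at 74.666 km.

2 and 4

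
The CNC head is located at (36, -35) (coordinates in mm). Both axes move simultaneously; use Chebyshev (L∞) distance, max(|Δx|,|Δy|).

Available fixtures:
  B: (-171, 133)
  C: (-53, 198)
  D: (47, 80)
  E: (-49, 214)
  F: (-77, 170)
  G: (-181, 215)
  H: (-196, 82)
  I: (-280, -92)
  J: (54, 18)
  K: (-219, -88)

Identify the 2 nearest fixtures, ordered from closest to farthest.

Distances from (36, -35):
B: max(|-207|, |168|) = 207 mm
C: max(|-89|, |233|) = 233 mm
D: max(|11|, |115|) = 115 mm
E: max(|-85|, |249|) = 249 mm
F: max(|-113|, |205|) = 205 mm
G: max(|-217|, |250|) = 250 mm
H: max(|-232|, |117|) = 232 mm
I: max(|-316|, |-57|) = 316 mm
J: max(|18|, |53|) = 53 mm
K: max(|-255|, |-53|) = 255 mm
Sorted: J (53 mm) < D (115 mm) < F (205 mm) < B (207 mm) < …

J, D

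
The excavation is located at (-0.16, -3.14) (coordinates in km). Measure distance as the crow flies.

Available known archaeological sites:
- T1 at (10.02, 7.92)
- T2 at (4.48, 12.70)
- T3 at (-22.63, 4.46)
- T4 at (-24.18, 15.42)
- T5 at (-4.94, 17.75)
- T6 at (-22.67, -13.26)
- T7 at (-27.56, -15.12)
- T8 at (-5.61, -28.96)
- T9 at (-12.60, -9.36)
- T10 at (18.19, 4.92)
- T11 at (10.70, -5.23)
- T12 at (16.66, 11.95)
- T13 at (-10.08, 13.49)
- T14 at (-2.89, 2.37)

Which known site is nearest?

T14

Distances from (-0.16, -3.14):
T1: 15.03 km
T2: 16.51 km
T3: 23.72 km
T4: 30.36 km
T5: 21.43 km
T6: 24.68 km
T7: 29.90 km
T8: 26.39 km
T9: 13.91 km
T10: 20.04 km
T11: 11.06 km
T12: 22.60 km
T13: 19.36 km
T14: 6.15 km
Minimum: T14 at 6.15 km.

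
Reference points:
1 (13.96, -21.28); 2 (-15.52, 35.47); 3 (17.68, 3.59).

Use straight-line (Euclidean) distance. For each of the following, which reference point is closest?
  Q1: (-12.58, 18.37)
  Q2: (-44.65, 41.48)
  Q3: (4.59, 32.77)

Q1 at (-12.58, 18.37):
  1: √((26.54)² + (-39.65)²) = √(704.3716 + 1572.1225) = 47.71
  2: √((-2.94)² + (17.10)²) = √(8.6436 + 292.4100) = 17.35
  3: √((30.26)² + (-14.78)²) = √(915.6676 + 218.4484) = 33.68
  → nearest: 2 (17.35)
Q2 at (-44.65, 41.48):
  1: √((58.61)² + (-62.76)²) = √(3435.1321 + 3938.8176) = 85.87
  2: √((29.13)² + (-6.01)²) = √(848.5569 + 36.1201) = 29.74
  3: √((62.33)² + (-37.89)²) = √(3885.0289 + 1435.6521) = 72.94
  → nearest: 2 (29.74)
Q3 at (4.59, 32.77):
  1: √((9.37)² + (-54.05)²) = √(87.7969 + 2921.4025) = 54.86
  2: √((-20.11)² + (2.70)²) = √(404.4121 + 7.2900) = 20.29
  3: √((13.09)² + (-29.18)²) = √(171.3481 + 851.4724) = 31.98
  → nearest: 2 (20.29)

Q1→2; Q2→2; Q3→2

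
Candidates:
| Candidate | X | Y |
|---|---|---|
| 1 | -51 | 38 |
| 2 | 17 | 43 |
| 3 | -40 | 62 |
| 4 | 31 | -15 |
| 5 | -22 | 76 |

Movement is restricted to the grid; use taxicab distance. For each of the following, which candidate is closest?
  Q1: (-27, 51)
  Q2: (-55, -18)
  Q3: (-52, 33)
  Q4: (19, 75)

Q1 at (-27, 51):
  1: |-24| + |-13| = 24 + 13 = 37
  2: |44| + |-8| = 44 + 8 = 52
  3: |-13| + |11| = 13 + 11 = 24
  4: |58| + |-66| = 58 + 66 = 124
  5: |5| + |25| = 5 + 25 = 30
  → nearest: 3 (24)
Q2 at (-55, -18):
  1: |4| + |56| = 4 + 56 = 60
  2: |72| + |61| = 72 + 61 = 133
  3: |15| + |80| = 15 + 80 = 95
  4: |86| + |3| = 86 + 3 = 89
  5: |33| + |94| = 33 + 94 = 127
  → nearest: 1 (60)
Q3 at (-52, 33):
  1: |1| + |5| = 1 + 5 = 6
  2: |69| + |10| = 69 + 10 = 79
  3: |12| + |29| = 12 + 29 = 41
  4: |83| + |-48| = 83 + 48 = 131
  5: |30| + |43| = 30 + 43 = 73
  → nearest: 1 (6)
Q4 at (19, 75):
  1: |-70| + |-37| = 70 + 37 = 107
  2: |-2| + |-32| = 2 + 32 = 34
  3: |-59| + |-13| = 59 + 13 = 72
  4: |12| + |-90| = 12 + 90 = 102
  5: |-41| + |1| = 41 + 1 = 42
  → nearest: 2 (34)

Q1→3; Q2→1; Q3→1; Q4→2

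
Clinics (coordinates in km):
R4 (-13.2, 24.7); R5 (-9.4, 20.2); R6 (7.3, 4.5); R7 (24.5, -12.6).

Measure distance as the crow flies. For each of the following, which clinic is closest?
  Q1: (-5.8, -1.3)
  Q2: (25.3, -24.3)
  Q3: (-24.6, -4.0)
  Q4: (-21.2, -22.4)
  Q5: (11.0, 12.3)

Q1→R6; Q2→R7; Q3→R5; Q4→R6; Q5→R6

Q1 at (-5.8, -1.3):
  R4: √((-7.4)² + (26.0)²) = √(54.760 + 676.000) = 27.0 km
  R5: √((-3.6)² + (21.5)²) = √(12.960 + 462.250) = 21.8 km
  R6: √((13.1)² + (5.8)²) = √(171.610 + 33.640) = 14.3 km
  R7: √((30.3)² + (-11.3)²) = √(918.090 + 127.690) = 32.3 km
  → nearest: R6 (14.3 km)
Q2 at (25.3, -24.3):
  R4: √((-38.5)² + (49.0)²) = √(1482.250 + 2401.000) = 62.3 km
  R5: √((-34.7)² + (44.5)²) = √(1204.090 + 1980.250) = 56.4 km
  R6: √((-18.0)² + (28.8)²) = √(324.000 + 829.440) = 34.0 km
  R7: √((-0.8)² + (11.7)²) = √(0.640 + 136.890) = 11.7 km
  → nearest: R7 (11.7 km)
Q3 at (-24.6, -4.0):
  R4: √((11.4)² + (28.7)²) = √(129.960 + 823.690) = 30.9 km
  R5: √((15.2)² + (24.2)²) = √(231.040 + 585.640) = 28.6 km
  R6: √((31.9)² + (8.5)²) = √(1017.610 + 72.250) = 33.0 km
  R7: √((49.1)² + (-8.6)²) = √(2410.810 + 73.960) = 49.8 km
  → nearest: R5 (28.6 km)
Q4 at (-21.2, -22.4):
  R4: √((8.0)² + (47.1)²) = √(64.000 + 2218.410) = 47.8 km
  R5: √((11.8)² + (42.6)²) = √(139.240 + 1814.760) = 44.2 km
  R6: √((28.5)² + (26.9)²) = √(812.250 + 723.610) = 39.2 km
  R7: √((45.7)² + (9.8)²) = √(2088.490 + 96.040) = 46.7 km
  → nearest: R6 (39.2 km)
Q5 at (11.0, 12.3):
  R4: √((-24.2)² + (12.4)²) = √(585.640 + 153.760) = 27.2 km
  R5: √((-20.4)² + (7.9)²) = √(416.160 + 62.410) = 21.9 km
  R6: √((-3.7)² + (-7.8)²) = √(13.690 + 60.840) = 8.6 km
  R7: √((13.5)² + (-24.9)²) = √(182.250 + 620.010) = 28.3 km
  → nearest: R6 (8.6 km)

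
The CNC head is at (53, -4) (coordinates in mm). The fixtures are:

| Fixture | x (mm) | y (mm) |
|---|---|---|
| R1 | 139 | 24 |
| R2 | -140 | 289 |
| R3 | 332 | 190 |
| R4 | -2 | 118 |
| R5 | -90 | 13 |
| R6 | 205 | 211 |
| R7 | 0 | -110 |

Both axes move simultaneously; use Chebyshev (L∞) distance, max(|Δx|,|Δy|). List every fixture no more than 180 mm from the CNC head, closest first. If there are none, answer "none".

R1, R7, R4, R5

Distances from (53, -4):
R1: max(|86|, |28|) = 86 mm
R2: max(|-193|, |293|) = 293 mm
R3: max(|279|, |194|) = 279 mm
R4: max(|-55|, |122|) = 122 mm
R5: max(|-143|, |17|) = 143 mm
R6: max(|152|, |215|) = 215 mm
R7: max(|-53|, |-106|) = 106 mm
Threshold 180 mm: R1 (86 mm), R7 (106 mm), R4 (122 mm), R5 (143 mm) are within range.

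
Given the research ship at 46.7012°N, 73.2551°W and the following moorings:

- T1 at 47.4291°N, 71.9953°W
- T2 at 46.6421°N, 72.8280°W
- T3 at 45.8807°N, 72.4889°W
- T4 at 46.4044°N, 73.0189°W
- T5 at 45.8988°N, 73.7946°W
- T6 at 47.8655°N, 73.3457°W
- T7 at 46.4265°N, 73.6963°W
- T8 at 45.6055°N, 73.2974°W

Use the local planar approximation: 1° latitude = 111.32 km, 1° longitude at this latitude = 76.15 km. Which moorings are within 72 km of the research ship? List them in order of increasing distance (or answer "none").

Distances from 46.7012°N, 73.2551°W:
T1: 125.5752 km
T2: 33.1824 km
T3: 108.3832 km
T4: 37.6184 km
T5: 98.3180 km
T6: 129.7934 km
T7: 45.4301 km
T8: 122.0158 km
Threshold 72 km: T2 (33.1824 km), T4 (37.6184 km), T7 (45.4301 km) are within range.

T2, T4, T7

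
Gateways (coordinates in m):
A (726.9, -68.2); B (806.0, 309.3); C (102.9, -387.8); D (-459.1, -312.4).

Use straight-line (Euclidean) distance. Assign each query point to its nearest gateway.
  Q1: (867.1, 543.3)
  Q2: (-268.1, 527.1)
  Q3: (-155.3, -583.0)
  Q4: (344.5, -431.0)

Q1 at (867.1, 543.3):
  A: 627.4 m
  B: 241.8 m
  C: 1204.6 m
  D: 1578.3 m
  → nearest: B (241.8 m)
Q2 at (-268.1, 527.1):
  A: 1159.5 m
  B: 1096.0 m
  C: 987.3 m
  D: 861.0 m
  → nearest: D (861.0 m)
Q3 at (-155.3, -583.0):
  A: 1021.4 m
  B: 1311.6 m
  C: 323.7 m
  D: 406.8 m
  → nearest: C (323.7 m)
Q4 at (344.5, -431.0):
  A: 527.1 m
  B: 872.4 m
  C: 245.4 m
  D: 812.3 m
  → nearest: C (245.4 m)

Q1→B; Q2→D; Q3→C; Q4→C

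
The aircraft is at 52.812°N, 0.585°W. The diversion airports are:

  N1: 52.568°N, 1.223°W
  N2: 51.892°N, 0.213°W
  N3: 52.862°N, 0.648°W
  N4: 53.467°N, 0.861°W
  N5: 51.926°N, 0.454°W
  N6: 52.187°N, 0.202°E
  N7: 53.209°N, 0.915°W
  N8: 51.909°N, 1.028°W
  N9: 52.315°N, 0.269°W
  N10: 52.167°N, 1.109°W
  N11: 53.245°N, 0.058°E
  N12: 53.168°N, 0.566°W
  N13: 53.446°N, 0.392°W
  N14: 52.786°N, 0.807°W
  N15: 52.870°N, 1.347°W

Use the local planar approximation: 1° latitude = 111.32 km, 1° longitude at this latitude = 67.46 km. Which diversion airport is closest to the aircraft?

Distances from 52.812°N, 0.585°W:
N1: √((-0.244·111.32)² + (-0.638·67.46)²) = √(737.77859 + 1852.39684) = 50.894 km
N2: √((-0.920·111.32)² + (0.372·67.46)²) = √(10488.70933 + 629.76505) = 105.444 km
N3: √((0.050·111.32)² + (-0.063·67.46)²) = √(30.98036 + 18.06233) = 7.003 km
N4: √((0.655·111.32)² + (-0.276·67.46)²) = √(5316.53889 + 346.66567) = 75.254 km
N5: √((-0.886·111.32)² + (0.131·67.46)²) = √(9727.78222 + 78.09716) = 99.025 km
N6: √((-0.625·111.32)² + (0.787·67.46)²) = √(4840.68062 + 2818.65640) = 87.518 km
N7: √((0.397·111.32)² + (-0.330·67.46)²) = √(1953.11317 + 495.58774) = 49.484 km
N8: √((-0.903·111.32)² + (-0.443·67.46)²) = √(10104.66444 + 893.10008) = 104.870 km
N9: √((-0.497·111.32)² + (0.316·67.46)²) = √(3060.97070 + 454.42984) = 59.291 km
N10: √((-0.645·111.32)² + (-0.524·67.46)²) = √(5155.44104 + 1249.55463) = 80.031 km
N11: √((0.433·111.32)² + (0.643·67.46)²) = √(2323.39039 + 1881.54504) = 64.845 km
N12: √((0.356·111.32)² + (0.019·67.46)²) = √(1570.53056 + 1.64286) = 39.651 km
N13: √((0.634·111.32)² + (0.193·67.46)²) = √(4981.09599 + 169.51467) = 71.768 km
N14: √((-0.026·111.32)² + (-0.222·67.46)²) = √(8.37709 + 224.28417) = 15.253 km
N15: √((0.058·111.32)² + (-0.762·67.46)²) = √(41.68717 + 2642.42468) = 51.808 km
Minimum: N3 at 7.003 km.

N3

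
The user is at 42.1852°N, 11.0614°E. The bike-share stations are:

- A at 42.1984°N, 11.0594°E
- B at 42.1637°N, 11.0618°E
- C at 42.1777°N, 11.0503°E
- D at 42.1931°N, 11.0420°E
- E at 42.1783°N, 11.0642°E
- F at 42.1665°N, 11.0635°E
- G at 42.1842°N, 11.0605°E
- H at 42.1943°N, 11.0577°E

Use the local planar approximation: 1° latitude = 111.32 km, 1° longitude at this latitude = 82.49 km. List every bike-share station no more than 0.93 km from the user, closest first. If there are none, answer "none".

G, E

Distances from 42.1852°N, 11.0614°E:
A: √((0.0132·111.32)² + (-0.0020·82.49)²) = √(2.159207 + 0.027218) = 1.4787 km
B: √((-0.0215·111.32)² + (0.0004·82.49)²) = √(5.728268 + 0.001089) = 2.3936 km
C: √((-0.0075·111.32)² + (-0.0111·82.49)²) = √(0.697058 + 0.838395) = 1.2391 km
D: √((0.0079·111.32)² + (-0.0194·82.49)²) = √(0.773394 + 2.560979) = 1.8260 km
E: √((-0.0069·111.32)² + (0.0028·82.49)²) = √(0.589990 + 0.053348) = 0.8021 km
F: √((-0.0187·111.32)² + (0.0021·82.49)²) = √(4.333408 + 0.030008) = 2.0889 km
G: √((-0.0010·111.32)² + (-0.0009·82.49)²) = √(0.012392 + 0.005512) = 0.1338 km
H: √((0.0091·111.32)² + (-0.0037·82.49)²) = √(1.026193 + 0.093155) = 1.0580 km
Threshold 0.93 km: G (0.1338 km), E (0.8021 km) are within range.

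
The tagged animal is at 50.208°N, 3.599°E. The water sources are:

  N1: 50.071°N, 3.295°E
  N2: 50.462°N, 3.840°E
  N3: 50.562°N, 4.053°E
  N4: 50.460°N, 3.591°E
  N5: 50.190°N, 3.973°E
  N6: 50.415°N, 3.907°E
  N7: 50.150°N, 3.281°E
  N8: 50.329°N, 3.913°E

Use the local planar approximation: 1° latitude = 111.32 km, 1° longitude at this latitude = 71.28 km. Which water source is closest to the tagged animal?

N7

Distances from 50.208°N, 3.599°E:
N1: √((-0.137·111.32)² + (-0.304·71.28)²) = √(232.58812 + 469.55076) = 26.498 km
N2: √((0.254·111.32)² + (0.241·71.28)²) = √(799.49146 + 295.10018) = 33.085 km
N3: √((0.354·111.32)² + (0.454·71.28)²) = √(1552.93372 + 1047.24209) = 50.992 km
N4: √((0.252·111.32)² + (-0.008·71.28)²) = √(786.95061 + 0.32517) = 28.058 km
N5: √((-0.018·111.32)² + (0.374·71.28)²) = √(4.01505 + 710.68735) = 26.734 km
N6: √((0.207·111.32)² + (0.308·71.28)²) = √(530.99091 + 481.98865) = 31.827 km
N7: √((-0.058·111.32)² + (-0.318·71.28)²) = √(41.68717 + 513.79470) = 23.569 km
N8: √((0.121·111.32)² + (0.314·71.28)²) = √(181.43336 + 500.95034) = 26.122 km
Minimum: N7 at 23.569 km.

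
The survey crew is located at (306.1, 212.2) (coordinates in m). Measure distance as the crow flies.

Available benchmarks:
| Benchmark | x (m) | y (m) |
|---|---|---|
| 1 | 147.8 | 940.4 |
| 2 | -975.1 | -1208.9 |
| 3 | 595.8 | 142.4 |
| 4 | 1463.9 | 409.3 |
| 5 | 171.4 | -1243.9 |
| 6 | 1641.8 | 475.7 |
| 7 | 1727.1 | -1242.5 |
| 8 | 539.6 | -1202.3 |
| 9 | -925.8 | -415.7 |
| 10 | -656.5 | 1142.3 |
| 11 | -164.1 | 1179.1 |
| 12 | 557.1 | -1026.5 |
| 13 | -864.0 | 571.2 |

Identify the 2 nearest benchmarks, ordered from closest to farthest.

Distances from (306.1, 212.2):
1: √((-158.3)² + (728.2)²) = √(25058.890 + 530275.240) = 745.2 m
2: √((-1281.2)² + (-1421.1)²) = √(1641473.440 + 2019525.210) = 1913.4 m
3: √((289.7)² + (-69.8)²) = √(83926.090 + 4872.040) = 298.0 m
4: √((1157.8)² + (197.1)²) = √(1340500.840 + 38848.410) = 1174.5 m
5: √((-134.7)² + (-1456.1)²) = √(18144.090 + 2120227.210) = 1462.3 m
6: √((1335.7)² + (263.5)²) = √(1784094.490 + 69432.250) = 1361.4 m
7: √((1421.0)² + (-1454.7)²) = √(2019241.000 + 2116152.090) = 2033.6 m
8: √((233.5)² + (-1414.5)²) = √(54522.250 + 2000810.250) = 1433.6 m
9: √((-1231.9)² + (-627.9)²) = √(1517577.610 + 394258.410) = 1382.7 m
10: √((-962.6)² + (930.1)²) = √(926598.760 + 865086.010) = 1338.5 m
11: √((-470.2)² + (966.9)²) = √(221088.040 + 934895.610) = 1075.2 m
12: √((251.0)² + (-1238.7)²) = √(63001.000 + 1534377.690) = 1263.9 m
13: √((-1170.1)² + (359.0)²) = √(1369134.010 + 128881.000) = 1223.9 m
Sorted: 3 (298.0 m) < 1 (745.2 m) < 11 (1075.2 m) < 4 (1174.5 m) < …

3, 1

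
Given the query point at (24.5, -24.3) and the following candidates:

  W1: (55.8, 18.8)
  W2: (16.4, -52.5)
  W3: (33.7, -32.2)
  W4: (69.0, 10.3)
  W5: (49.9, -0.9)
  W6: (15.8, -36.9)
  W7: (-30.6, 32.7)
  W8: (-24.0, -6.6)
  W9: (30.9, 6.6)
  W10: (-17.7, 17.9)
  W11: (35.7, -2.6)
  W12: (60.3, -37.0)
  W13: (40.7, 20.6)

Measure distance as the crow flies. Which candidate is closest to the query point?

Distances from (24.5, -24.3):
W1: √((31.3)² + (43.1)²) = √(979.690 + 1857.610) = 53.3
W2: √((-8.1)² + (-28.2)²) = √(65.610 + 795.240) = 29.3
W3: √((9.2)² + (-7.9)²) = √(84.640 + 62.410) = 12.1
W4: √((44.5)² + (34.6)²) = √(1980.250 + 1197.160) = 56.4
W5: √((25.4)² + (23.4)²) = √(645.160 + 547.560) = 34.5
W6: √((-8.7)² + (-12.6)²) = √(75.690 + 158.760) = 15.3
W7: √((-55.1)² + (57.0)²) = √(3036.010 + 3249.000) = 79.3
W8: √((-48.5)² + (17.7)²) = √(2352.250 + 313.290) = 51.6
W9: √((6.4)² + (30.9)²) = √(40.960 + 954.810) = 31.6
W10: √((-42.2)² + (42.2)²) = √(1780.840 + 1780.840) = 59.7
W11: √((11.2)² + (21.7)²) = √(125.440 + 470.890) = 24.4
W12: √((35.8)² + (-12.7)²) = √(1281.640 + 161.290) = 38.0
W13: √((16.2)² + (44.9)²) = √(262.440 + 2016.010) = 47.7
Minimum: W3 at 12.1.

W3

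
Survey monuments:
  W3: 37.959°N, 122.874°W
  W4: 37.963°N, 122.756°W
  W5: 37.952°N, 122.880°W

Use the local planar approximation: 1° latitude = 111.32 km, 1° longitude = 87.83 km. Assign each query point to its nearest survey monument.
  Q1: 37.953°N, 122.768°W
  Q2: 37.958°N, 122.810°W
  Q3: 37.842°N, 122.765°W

Q1 at 37.953°N, 122.768°W:
  W3: 9.334 km
  W4: 1.533 km
  W5: 9.838 km
  → nearest: W4 (1.533 km)
Q2 at 37.958°N, 122.810°W:
  W3: 5.622 km
  W4: 4.775 km
  W5: 6.184 km
  → nearest: W4 (4.775 km)
Q3 at 37.842°N, 122.765°W:
  W3: 16.164 km
  W4: 13.493 km
  W5: 15.873 km
  → nearest: W4 (13.493 km)

Q1→W4; Q2→W4; Q3→W4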